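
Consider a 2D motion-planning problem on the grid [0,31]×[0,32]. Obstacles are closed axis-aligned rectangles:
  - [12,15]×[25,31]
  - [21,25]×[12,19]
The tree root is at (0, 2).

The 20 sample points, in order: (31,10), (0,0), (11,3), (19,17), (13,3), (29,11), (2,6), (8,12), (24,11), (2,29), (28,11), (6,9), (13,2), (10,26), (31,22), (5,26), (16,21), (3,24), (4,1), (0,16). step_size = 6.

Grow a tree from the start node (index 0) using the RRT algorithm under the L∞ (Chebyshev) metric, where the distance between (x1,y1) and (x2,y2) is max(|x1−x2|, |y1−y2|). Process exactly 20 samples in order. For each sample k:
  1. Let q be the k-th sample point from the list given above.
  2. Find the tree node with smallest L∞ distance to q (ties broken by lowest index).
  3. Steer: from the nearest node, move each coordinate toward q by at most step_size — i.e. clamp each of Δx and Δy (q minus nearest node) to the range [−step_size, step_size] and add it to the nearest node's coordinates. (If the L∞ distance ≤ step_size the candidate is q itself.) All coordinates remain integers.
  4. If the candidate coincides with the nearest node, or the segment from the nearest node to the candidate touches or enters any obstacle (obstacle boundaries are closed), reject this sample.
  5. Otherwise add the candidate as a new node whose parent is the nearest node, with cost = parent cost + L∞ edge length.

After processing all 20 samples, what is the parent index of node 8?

Parent of node 8: 1

1. q=(31,10) nearest=0 d=31 new=(6,8) → add node 1 parent=0 cost=6
2. q=(0,0) nearest=0 d=2 new=(0,0) → add node 2 parent=0 cost=2
3. q=(11,3) nearest=1 d=5 new=(11,3) → add node 3 parent=1 cost=11
4. q=(19,17) nearest=1 d=13 new=(12,14) → add node 4 parent=1 cost=12
5. q=(13,3) nearest=3 d=2 new=(13,3) → add node 5 parent=3 cost=13
6. q=(29,11) nearest=5 d=16 new=(19,9) → add node 6 parent=5 cost=19
7. q=(2,6) nearest=0 d=4 new=(2,6) → add node 7 parent=0 cost=4
8. q=(8,12) nearest=1 d=4 new=(8,12) → add node 8 parent=1 cost=10
9. q=(24,11) nearest=6 d=5 new=(24,11) → add node 9 parent=6 cost=24
10. q=(2,29) nearest=4 d=15 new=(6,20) → add node 10 parent=4 cost=18
11. q=(28,11) nearest=9 d=4 new=(28,11) → add node 11 parent=9 cost=28
12. q=(6,9) nearest=1 d=1 new=(6,9) → add node 12 parent=1 cost=7
13. q=(13,2) nearest=5 d=1 new=(13,2) → add node 13 parent=5 cost=14
14. q=(10,26) nearest=10 d=6 new=(10,26) → add node 14 parent=10 cost=24
15. q=(31,22) nearest=9 d=11 new=(30,17) → blocked by [21,25]×[12,19], reject
16. q=(5,26) nearest=14 d=5 new=(5,26) → add node 15 parent=14 cost=29
17. q=(16,21) nearest=14 d=6 new=(16,21) → add node 16 parent=14 cost=30
18. q=(3,24) nearest=15 d=2 new=(3,24) → add node 17 parent=15 cost=31
19. q=(4,1) nearest=0 d=4 new=(4,1) → add node 18 parent=0 cost=4
20. q=(0,16) nearest=10 d=6 new=(0,16) → add node 19 parent=10 cost=24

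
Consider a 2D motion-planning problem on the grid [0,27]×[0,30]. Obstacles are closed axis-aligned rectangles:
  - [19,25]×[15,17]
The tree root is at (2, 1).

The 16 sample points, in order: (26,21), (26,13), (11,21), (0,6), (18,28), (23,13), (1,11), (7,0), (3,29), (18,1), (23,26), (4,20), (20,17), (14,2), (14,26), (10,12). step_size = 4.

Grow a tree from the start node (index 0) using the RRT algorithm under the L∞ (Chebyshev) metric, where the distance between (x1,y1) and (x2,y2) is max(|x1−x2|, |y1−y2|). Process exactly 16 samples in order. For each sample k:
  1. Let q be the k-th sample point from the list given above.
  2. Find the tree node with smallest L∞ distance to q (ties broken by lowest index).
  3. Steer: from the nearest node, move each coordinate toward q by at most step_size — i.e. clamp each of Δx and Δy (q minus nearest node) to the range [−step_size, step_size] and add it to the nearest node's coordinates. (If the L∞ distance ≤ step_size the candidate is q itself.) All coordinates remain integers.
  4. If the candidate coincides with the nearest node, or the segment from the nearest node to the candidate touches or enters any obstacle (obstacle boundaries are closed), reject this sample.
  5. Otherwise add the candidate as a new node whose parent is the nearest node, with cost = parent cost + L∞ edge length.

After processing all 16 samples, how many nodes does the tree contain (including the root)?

Node count: 16

1. q=(26,21) nearest=0 d=24 new=(6,5) → add node 1 parent=0 cost=4
2. q=(26,13) nearest=1 d=20 new=(10,9) → add node 2 parent=1 cost=8
3. q=(11,21) nearest=2 d=12 new=(11,13) → add node 3 parent=2 cost=12
4. q=(0,6) nearest=0 d=5 new=(0,5) → add node 4 parent=0 cost=4
5. q=(18,28) nearest=3 d=15 new=(15,17) → add node 5 parent=3 cost=16
6. q=(23,13) nearest=5 d=8 new=(19,13) → add node 6 parent=5 cost=20
7. q=(1,11) nearest=1 d=6 new=(2,9) → add node 7 parent=1 cost=8
8. q=(7,0) nearest=0 d=5 new=(6,0) → add node 8 parent=0 cost=4
9. q=(3,29) nearest=5 d=12 new=(11,21) → add node 9 parent=5 cost=20
10. q=(18,1) nearest=2 d=8 new=(14,5) → add node 10 parent=2 cost=12
11. q=(23,26) nearest=5 d=9 new=(19,21) → add node 11 parent=5 cost=20
12. q=(4,20) nearest=3 d=7 new=(7,17) → add node 12 parent=3 cost=16
13. q=(20,17) nearest=6 d=4 new=(20,17) → blocked by [19,25]×[15,17], reject
14. q=(14,2) nearest=10 d=3 new=(14,2) → add node 13 parent=10 cost=15
15. q=(14,26) nearest=9 d=5 new=(14,25) → add node 14 parent=9 cost=24
16. q=(10,12) nearest=3 d=1 new=(10,12) → add node 15 parent=3 cost=13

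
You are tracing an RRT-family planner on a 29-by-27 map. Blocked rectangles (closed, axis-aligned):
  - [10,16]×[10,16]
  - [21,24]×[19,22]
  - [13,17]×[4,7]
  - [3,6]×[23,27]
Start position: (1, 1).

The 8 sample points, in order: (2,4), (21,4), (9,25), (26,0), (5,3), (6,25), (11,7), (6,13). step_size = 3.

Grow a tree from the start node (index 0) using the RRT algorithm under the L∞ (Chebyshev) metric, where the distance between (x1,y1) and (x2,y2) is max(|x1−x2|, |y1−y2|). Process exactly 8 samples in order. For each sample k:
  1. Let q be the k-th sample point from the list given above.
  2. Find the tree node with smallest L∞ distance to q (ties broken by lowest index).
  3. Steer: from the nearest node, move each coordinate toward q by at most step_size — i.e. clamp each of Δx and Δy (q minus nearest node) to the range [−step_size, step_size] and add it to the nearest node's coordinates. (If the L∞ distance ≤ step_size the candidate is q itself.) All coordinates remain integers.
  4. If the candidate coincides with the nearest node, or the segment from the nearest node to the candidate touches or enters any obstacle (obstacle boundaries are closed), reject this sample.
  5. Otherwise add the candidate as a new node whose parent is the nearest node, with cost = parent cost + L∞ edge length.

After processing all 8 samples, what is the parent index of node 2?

Parent of node 2: 1

1. q=(2,4) nearest=0 d=3 new=(2,4) → add node 1 parent=0 cost=3
2. q=(21,4) nearest=1 d=19 new=(5,4) → add node 2 parent=1 cost=6
3. q=(9,25) nearest=1 d=21 new=(5,7) → add node 3 parent=1 cost=6
4. q=(26,0) nearest=2 d=21 new=(8,1) → add node 4 parent=2 cost=9
5. q=(5,3) nearest=2 d=1 new=(5,3) → add node 5 parent=2 cost=7
6. q=(6,25) nearest=3 d=18 new=(6,10) → add node 6 parent=3 cost=9
7. q=(11,7) nearest=6 d=5 new=(9,7) → add node 7 parent=6 cost=12
8. q=(6,13) nearest=6 d=3 new=(6,13) → add node 8 parent=6 cost=12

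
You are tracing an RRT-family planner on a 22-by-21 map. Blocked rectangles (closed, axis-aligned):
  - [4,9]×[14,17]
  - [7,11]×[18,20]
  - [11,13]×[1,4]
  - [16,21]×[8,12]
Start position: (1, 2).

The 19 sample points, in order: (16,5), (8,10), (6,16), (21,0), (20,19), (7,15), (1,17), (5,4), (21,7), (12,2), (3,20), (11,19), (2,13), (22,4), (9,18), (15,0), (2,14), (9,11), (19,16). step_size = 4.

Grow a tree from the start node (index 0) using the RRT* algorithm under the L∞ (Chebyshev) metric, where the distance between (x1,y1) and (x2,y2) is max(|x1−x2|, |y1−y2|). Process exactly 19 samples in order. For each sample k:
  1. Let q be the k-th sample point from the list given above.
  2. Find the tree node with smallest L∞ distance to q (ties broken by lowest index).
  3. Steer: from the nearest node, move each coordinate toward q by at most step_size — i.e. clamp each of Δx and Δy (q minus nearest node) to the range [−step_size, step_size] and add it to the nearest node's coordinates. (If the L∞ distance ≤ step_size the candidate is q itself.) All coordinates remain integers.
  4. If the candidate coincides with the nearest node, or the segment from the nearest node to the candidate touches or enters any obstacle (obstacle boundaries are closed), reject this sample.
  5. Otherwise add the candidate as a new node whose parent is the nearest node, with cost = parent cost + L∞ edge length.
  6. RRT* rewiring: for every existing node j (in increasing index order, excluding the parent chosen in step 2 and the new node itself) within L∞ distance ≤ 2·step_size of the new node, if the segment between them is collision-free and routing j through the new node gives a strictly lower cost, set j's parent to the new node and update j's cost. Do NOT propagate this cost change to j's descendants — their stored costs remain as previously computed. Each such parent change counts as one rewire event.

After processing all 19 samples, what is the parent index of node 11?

1. q=(16,5) nearest=0 d=15 new=(5,5) → add node 1 parent=0 cost=4
2. q=(8,10) nearest=1 d=5 new=(8,9) → add node 2 parent=1 cost=8
3. q=(6,16) nearest=2 d=7 new=(6,13) → add node 3 parent=2 cost=12
4. q=(21,0) nearest=2 d=13 new=(12,5) → add node 4 parent=2 cost=12
5. q=(20,19) nearest=2 d=12 new=(12,13) → add node 5 parent=2 cost=12
6. q=(7,15) nearest=3 d=2 new=(7,15) → blocked by [4,9]×[14,17], reject
7. q=(1,17) nearest=3 d=5 new=(2,17) → blocked by [4,9]×[14,17], reject
8. q=(5,4) nearest=1 d=1 new=(5,4) → add node 6 parent=1 cost=5
9. q=(21,7) nearest=4 d=9 new=(16,7) → add node 7 parent=4 cost=16
10. q=(12,2) nearest=4 d=3 new=(12,2) → blocked by [11,13]×[1,4], reject
11. q=(3,20) nearest=3 d=7 new=(3,17) → blocked by [4,9]×[14,17], reject
12. q=(11,19) nearest=3 d=6 new=(10,17) → blocked by [4,9]×[14,17], reject
13. q=(2,13) nearest=3 d=4 new=(2,13) → add node 8 parent=3 cost=16
14. q=(22,4) nearest=7 d=6 new=(20,4) → add node 9 parent=7 cost=20
15. q=(9,18) nearest=3 d=5 new=(9,17) → blocked by [4,9]×[14,17], reject
16. q=(15,0) nearest=4 d=5 new=(15,1) → blocked by [11,13]×[1,4], reject
17. q=(2,14) nearest=8 d=1 new=(2,14) → add node 10 parent=8 cost=17
18. q=(9,11) nearest=2 d=2 new=(9,11) → add node 11 parent=2 cost=10
19. q=(19,16) nearest=5 d=7 new=(16,16) → add node 12 parent=5 cost=16

Parent of node 11: 2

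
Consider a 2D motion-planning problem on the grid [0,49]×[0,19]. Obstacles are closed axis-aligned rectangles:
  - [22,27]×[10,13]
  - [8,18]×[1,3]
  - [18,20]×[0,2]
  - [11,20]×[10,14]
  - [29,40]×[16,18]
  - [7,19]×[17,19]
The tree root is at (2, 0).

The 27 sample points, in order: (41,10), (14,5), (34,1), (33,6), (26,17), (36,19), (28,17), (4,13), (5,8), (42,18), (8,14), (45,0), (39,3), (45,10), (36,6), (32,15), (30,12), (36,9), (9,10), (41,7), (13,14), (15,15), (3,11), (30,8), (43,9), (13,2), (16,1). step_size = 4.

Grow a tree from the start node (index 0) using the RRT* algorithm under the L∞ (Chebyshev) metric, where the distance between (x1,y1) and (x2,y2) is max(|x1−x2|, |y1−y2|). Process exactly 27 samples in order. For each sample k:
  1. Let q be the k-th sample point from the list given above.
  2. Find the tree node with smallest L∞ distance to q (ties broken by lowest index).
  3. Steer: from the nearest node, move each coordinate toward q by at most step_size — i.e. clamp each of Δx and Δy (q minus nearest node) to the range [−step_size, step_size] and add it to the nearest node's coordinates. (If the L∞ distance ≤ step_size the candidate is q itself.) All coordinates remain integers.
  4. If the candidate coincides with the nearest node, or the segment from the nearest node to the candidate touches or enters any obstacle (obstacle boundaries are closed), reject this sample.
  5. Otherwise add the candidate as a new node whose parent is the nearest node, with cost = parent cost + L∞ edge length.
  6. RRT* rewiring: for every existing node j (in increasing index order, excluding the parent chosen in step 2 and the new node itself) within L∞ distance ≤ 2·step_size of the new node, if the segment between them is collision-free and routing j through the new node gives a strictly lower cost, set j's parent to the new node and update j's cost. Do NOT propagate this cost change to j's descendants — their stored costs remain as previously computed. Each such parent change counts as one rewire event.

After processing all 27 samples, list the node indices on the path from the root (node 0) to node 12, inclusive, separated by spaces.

Path: 0 1 2 3 7 8 10 12

1. q=(41,10) nearest=0 d=39 new=(6,4) → add node 1 parent=0 cost=4
2. q=(14,5) nearest=1 d=8 new=(10,5) → add node 2 parent=1 cost=8
3. q=(34,1) nearest=2 d=24 new=(14,1) → blocked by [8,18]×[1,3], reject
4. q=(33,6) nearest=2 d=23 new=(14,6) → add node 3 parent=2 cost=12
5. q=(26,17) nearest=3 d=12 new=(18,10) → blocked by [11,20]×[10,14], reject
6. q=(36,19) nearest=3 d=22 new=(18,10) → blocked by [11,20]×[10,14], reject
7. q=(28,17) nearest=3 d=14 new=(18,10) → blocked by [11,20]×[10,14], reject
8. q=(4,13) nearest=2 d=8 new=(6,9) → add node 4 parent=2 cost=12
9. q=(5,8) nearest=4 d=1 new=(5,8) → add node 5 parent=4 cost=13
10. q=(42,18) nearest=3 d=28 new=(18,10) → blocked by [11,20]×[10,14], reject
11. q=(8,14) nearest=4 d=5 new=(8,13) → add node 6 parent=4 cost=16
12. q=(45,0) nearest=3 d=31 new=(18,2) → blocked by [8,18]×[1,3], reject
13. q=(39,3) nearest=3 d=25 new=(18,3) → blocked by [8,18]×[1,3], reject
14. q=(45,10) nearest=3 d=31 new=(18,10) → blocked by [11,20]×[10,14], reject
15. q=(36,6) nearest=3 d=22 new=(18,6) → add node 7 parent=3 cost=16
16. q=(32,15) nearest=7 d=14 new=(22,10) → blocked by [22,27]×[10,13], reject
17. q=(30,12) nearest=7 d=12 new=(22,10) → blocked by [22,27]×[10,13], reject
18. q=(36,9) nearest=7 d=18 new=(22,9) → add node 8 parent=7 cost=20
19. q=(9,10) nearest=4 d=3 new=(9,10) → add node 9 parent=4 cost=15
20. q=(41,7) nearest=8 d=19 new=(26,7) → add node 10 parent=8 cost=24
21. q=(13,14) nearest=9 d=4 new=(13,14) → blocked by [11,20]×[10,14], reject
22. q=(15,15) nearest=9 d=6 new=(13,14) → blocked by [11,20]×[10,14], reject
23. q=(3,11) nearest=4 d=3 new=(3,11) → add node 11 parent=4 cost=15
24. q=(30,8) nearest=10 d=4 new=(30,8) → add node 12 parent=10 cost=28
25. q=(43,9) nearest=12 d=13 new=(34,9) → add node 13 parent=12 cost=32
26. q=(13,2) nearest=2 d=3 new=(13,2) → blocked by [8,18]×[1,3], reject
27. q=(16,1) nearest=3 d=5 new=(16,2) → blocked by [8,18]×[1,3], reject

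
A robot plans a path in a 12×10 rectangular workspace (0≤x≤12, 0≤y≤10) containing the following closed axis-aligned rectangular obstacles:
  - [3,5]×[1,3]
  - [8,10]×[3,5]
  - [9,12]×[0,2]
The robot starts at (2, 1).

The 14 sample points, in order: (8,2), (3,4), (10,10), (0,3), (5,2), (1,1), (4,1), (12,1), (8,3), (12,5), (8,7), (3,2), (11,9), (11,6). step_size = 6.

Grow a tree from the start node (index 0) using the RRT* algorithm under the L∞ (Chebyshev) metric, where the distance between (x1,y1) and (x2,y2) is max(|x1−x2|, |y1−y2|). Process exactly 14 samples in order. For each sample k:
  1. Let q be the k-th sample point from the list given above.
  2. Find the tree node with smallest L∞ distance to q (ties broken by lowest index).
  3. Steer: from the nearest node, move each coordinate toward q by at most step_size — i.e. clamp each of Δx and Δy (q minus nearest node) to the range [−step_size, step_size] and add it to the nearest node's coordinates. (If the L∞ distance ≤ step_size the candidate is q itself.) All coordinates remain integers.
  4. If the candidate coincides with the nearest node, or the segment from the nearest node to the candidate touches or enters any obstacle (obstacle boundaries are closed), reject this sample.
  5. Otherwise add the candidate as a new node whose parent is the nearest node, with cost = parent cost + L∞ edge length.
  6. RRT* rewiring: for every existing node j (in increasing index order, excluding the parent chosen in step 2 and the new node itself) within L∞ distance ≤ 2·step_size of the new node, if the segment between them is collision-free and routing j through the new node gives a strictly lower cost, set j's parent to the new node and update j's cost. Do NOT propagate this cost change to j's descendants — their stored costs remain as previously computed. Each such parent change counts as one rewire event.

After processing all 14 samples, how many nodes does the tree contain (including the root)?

1. q=(8,2) nearest=0 d=6 new=(8,2) → blocked by [3,5]×[1,3], reject
2. q=(3,4) nearest=0 d=3 new=(3,4) → add node 1 parent=0 cost=3
3. q=(10,10) nearest=1 d=7 new=(9,10) → add node 2 parent=1 cost=9
4. q=(0,3) nearest=0 d=2 new=(0,3) → add node 3 parent=0 cost=2
5. q=(5,2) nearest=1 d=2 new=(5,2) → blocked by [3,5]×[1,3], reject
6. q=(1,1) nearest=0 d=1 new=(1,1) → add node 4 parent=0 cost=1
7. q=(4,1) nearest=0 d=2 new=(4,1) → blocked by [3,5]×[1,3], reject
8. q=(12,1) nearest=1 d=9 new=(9,1) → blocked by [3,5]×[1,3], reject
9. q=(8,3) nearest=1 d=5 new=(8,3) → blocked by [8,10]×[3,5], reject
10. q=(12,5) nearest=2 d=5 new=(12,5) → add node 5 parent=2 cost=14
11. q=(8,7) nearest=2 d=3 new=(8,7) → add node 6 parent=2 cost=12
12. q=(3,2) nearest=0 d=1 new=(3,2) → blocked by [3,5]×[1,3], reject
13. q=(11,9) nearest=2 d=2 new=(11,9) → add node 7 parent=2 cost=11
14. q=(11,6) nearest=5 d=1 new=(11,6) → add node 8 parent=5 cost=15

Node count: 9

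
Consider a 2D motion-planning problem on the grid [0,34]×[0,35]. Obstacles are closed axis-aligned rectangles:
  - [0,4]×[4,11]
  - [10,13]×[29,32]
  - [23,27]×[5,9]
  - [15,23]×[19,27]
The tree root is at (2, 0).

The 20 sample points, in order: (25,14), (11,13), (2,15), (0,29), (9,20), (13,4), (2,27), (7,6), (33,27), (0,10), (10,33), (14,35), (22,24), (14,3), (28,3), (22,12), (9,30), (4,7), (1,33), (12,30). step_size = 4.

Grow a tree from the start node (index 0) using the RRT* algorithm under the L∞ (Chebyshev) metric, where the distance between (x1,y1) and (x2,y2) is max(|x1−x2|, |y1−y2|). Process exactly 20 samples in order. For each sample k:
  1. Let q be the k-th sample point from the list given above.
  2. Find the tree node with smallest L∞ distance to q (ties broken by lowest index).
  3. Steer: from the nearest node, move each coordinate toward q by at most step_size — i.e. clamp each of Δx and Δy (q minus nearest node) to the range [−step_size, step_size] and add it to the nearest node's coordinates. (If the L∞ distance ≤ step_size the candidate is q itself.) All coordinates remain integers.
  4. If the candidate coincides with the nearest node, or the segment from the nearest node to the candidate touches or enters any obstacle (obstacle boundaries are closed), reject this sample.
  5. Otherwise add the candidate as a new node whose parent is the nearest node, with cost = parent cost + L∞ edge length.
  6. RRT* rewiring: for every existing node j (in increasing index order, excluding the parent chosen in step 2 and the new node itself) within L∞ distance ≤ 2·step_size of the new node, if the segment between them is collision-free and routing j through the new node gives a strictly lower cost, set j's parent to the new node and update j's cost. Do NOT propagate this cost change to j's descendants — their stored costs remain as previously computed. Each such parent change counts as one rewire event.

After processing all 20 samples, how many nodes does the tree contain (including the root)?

Node count: 16

1. q=(25,14) nearest=0 d=23 new=(6,4) → add node 1 parent=0 cost=4
2. q=(11,13) nearest=1 d=9 new=(10,8) → add node 2 parent=1 cost=8
3. q=(2,15) nearest=2 d=8 new=(6,12) → add node 3 parent=2 cost=12
4. q=(0,29) nearest=3 d=17 new=(2,16) → add node 4 parent=3 cost=16
5. q=(9,20) nearest=4 d=7 new=(6,20) → add node 5 parent=4 cost=20
6. q=(13,4) nearest=2 d=4 new=(13,4) → add node 6 parent=2 cost=12
7. q=(2,27) nearest=5 d=7 new=(2,24) → add node 7 parent=5 cost=24
8. q=(7,6) nearest=1 d=2 new=(7,6) → add node 8 parent=1 cost=6
9. q=(33,27) nearest=2 d=23 new=(14,12) → add node 9 parent=2 cost=12
10. q=(0,10) nearest=1 d=6 new=(2,8) → blocked by [0,4]×[4,11], reject
11. q=(10,33) nearest=7 d=9 new=(6,28) → add node 10 parent=7 cost=28
12. q=(14,35) nearest=10 d=8 new=(10,32) → blocked by [10,13]×[29,32], reject
13. q=(22,24) nearest=9 d=12 new=(18,16) → add node 11 parent=9 cost=16
14. q=(14,3) nearest=6 d=1 new=(14,3) → add node 12 parent=6 cost=13
15. q=(28,3) nearest=11 d=13 new=(22,12) → add node 13 parent=11 cost=20
16. q=(22,12) nearest=13 d=0 → coincident, reject
17. q=(9,30) nearest=10 d=3 new=(9,30) → add node 14 parent=10 cost=31
18. q=(4,7) nearest=1 d=3 new=(4,7) → blocked by [0,4]×[4,11], reject
19. q=(1,33) nearest=10 d=5 new=(2,32) → add node 15 parent=10 cost=32
20. q=(12,30) nearest=14 d=3 new=(12,30) → blocked by [10,13]×[29,32], reject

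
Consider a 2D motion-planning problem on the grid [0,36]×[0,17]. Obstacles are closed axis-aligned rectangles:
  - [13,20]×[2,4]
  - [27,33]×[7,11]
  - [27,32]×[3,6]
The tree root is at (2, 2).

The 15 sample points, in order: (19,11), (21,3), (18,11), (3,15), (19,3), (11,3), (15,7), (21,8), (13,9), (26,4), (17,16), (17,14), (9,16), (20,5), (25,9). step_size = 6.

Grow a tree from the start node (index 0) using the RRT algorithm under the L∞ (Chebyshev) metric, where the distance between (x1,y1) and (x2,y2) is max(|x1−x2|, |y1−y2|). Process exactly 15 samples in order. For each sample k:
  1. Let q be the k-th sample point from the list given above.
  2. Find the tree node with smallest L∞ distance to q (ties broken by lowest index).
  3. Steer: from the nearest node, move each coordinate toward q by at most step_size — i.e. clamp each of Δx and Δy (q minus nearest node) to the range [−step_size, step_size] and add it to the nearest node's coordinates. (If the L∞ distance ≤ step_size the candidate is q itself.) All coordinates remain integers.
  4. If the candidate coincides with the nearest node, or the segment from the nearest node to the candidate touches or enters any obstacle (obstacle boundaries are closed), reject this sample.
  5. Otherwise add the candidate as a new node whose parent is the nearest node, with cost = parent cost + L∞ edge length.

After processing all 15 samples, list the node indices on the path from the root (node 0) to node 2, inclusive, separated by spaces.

Path: 0 1 2

1. q=(19,11) nearest=0 d=17 new=(8,8) → add node 1 parent=0 cost=6
2. q=(21,3) nearest=1 d=13 new=(14,3) → blocked by [13,20]×[2,4], reject
3. q=(18,11) nearest=1 d=10 new=(14,11) → add node 2 parent=1 cost=12
4. q=(3,15) nearest=1 d=7 new=(3,14) → add node 3 parent=1 cost=12
5. q=(19,3) nearest=2 d=8 new=(19,5) → add node 4 parent=2 cost=18
6. q=(11,3) nearest=1 d=5 new=(11,3) → add node 5 parent=1 cost=11
7. q=(15,7) nearest=2 d=4 new=(15,7) → add node 6 parent=2 cost=16
8. q=(21,8) nearest=4 d=3 new=(21,8) → add node 7 parent=4 cost=21
9. q=(13,9) nearest=2 d=2 new=(13,9) → add node 8 parent=2 cost=14
10. q=(26,4) nearest=7 d=5 new=(26,4) → add node 9 parent=7 cost=26
11. q=(17,16) nearest=2 d=5 new=(17,16) → add node 10 parent=2 cost=17
12. q=(17,14) nearest=10 d=2 new=(17,14) → add node 11 parent=10 cost=19
13. q=(9,16) nearest=2 d=5 new=(9,16) → add node 12 parent=2 cost=17
14. q=(20,5) nearest=4 d=1 new=(20,5) → add node 13 parent=4 cost=19
15. q=(25,9) nearest=7 d=4 new=(25,9) → add node 14 parent=7 cost=25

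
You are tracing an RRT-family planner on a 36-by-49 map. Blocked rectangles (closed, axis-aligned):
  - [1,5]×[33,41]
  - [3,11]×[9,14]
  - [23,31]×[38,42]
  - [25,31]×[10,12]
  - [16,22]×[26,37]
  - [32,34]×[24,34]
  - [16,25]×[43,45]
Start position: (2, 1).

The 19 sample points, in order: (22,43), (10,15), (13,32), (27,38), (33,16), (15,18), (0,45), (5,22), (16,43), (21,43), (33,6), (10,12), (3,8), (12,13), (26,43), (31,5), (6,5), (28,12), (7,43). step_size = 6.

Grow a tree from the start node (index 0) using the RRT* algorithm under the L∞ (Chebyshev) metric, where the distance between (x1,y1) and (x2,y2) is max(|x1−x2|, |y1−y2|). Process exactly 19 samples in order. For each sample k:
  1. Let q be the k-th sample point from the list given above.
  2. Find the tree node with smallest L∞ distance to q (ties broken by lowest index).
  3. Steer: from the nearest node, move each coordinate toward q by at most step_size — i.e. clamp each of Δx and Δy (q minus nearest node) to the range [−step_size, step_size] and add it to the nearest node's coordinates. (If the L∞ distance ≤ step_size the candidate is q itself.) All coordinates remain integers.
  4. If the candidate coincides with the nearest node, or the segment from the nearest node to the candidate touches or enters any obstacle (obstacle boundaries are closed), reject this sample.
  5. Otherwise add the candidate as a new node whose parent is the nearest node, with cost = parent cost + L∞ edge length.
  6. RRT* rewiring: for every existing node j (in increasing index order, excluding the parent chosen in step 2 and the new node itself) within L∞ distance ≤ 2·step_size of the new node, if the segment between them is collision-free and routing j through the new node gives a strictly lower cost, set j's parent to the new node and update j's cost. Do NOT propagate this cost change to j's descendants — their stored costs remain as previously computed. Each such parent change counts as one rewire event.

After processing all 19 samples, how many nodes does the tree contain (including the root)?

Node count: 6

1. q=(22,43) nearest=0 d=42 new=(8,7) → add node 1 parent=0 cost=6
2. q=(10,15) nearest=1 d=8 new=(10,13) → blocked by [3,11]×[9,14], reject
3. q=(13,32) nearest=1 d=25 new=(13,13) → blocked by [3,11]×[9,14], reject
4. q=(27,38) nearest=1 d=31 new=(14,13) → blocked by [3,11]×[9,14], reject
5. q=(33,16) nearest=1 d=25 new=(14,13) → blocked by [3,11]×[9,14], reject
6. q=(15,18) nearest=1 d=11 new=(14,13) → blocked by [3,11]×[9,14], reject
7. q=(0,45) nearest=1 d=38 new=(2,13) → blocked by [3,11]×[9,14], reject
8. q=(5,22) nearest=1 d=15 new=(5,13) → blocked by [3,11]×[9,14], reject
9. q=(16,43) nearest=1 d=36 new=(14,13) → blocked by [3,11]×[9,14], reject
10. q=(21,43) nearest=1 d=36 new=(14,13) → blocked by [3,11]×[9,14], reject
11. q=(33,6) nearest=1 d=25 new=(14,6) → add node 2 parent=1 cost=12
12. q=(10,12) nearest=1 d=5 new=(10,12) → blocked by [3,11]×[9,14], reject
13. q=(3,8) nearest=1 d=5 new=(3,8) → add node 3 parent=1 cost=11
14. q=(12,13) nearest=1 d=6 new=(12,13) → blocked by [3,11]×[9,14], reject
15. q=(26,43) nearest=3 d=35 new=(9,14) → blocked by [3,11]×[9,14], reject
16. q=(31,5) nearest=2 d=17 new=(20,5) → add node 4 parent=2 cost=18
17. q=(6,5) nearest=1 d=2 new=(6,5) → add node 5 parent=1 cost=8
18. q=(28,12) nearest=4 d=8 new=(26,11) → blocked by [25,31]×[10,12], reject
19. q=(7,43) nearest=3 d=35 new=(7,14) → blocked by [3,11]×[9,14], reject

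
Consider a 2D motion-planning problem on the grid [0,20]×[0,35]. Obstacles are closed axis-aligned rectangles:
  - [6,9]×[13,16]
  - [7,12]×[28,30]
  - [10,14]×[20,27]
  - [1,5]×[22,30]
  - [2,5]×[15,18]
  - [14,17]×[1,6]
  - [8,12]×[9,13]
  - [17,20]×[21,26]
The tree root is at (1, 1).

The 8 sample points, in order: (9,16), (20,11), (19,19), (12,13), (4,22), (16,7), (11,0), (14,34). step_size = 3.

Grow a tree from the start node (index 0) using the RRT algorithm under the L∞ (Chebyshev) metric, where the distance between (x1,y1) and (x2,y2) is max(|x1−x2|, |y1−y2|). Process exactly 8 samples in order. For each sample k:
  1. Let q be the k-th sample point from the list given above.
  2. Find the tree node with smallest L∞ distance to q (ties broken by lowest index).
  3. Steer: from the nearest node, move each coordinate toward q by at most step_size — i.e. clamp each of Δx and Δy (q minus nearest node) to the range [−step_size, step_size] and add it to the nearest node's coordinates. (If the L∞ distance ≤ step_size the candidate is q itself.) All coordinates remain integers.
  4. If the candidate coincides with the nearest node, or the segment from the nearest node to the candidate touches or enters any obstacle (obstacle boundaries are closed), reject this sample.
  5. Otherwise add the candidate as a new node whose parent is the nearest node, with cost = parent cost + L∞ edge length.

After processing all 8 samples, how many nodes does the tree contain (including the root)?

Node count: 6

1. q=(9,16) nearest=0 d=15 new=(4,4) → add node 1 parent=0 cost=3
2. q=(20,11) nearest=1 d=16 new=(7,7) → add node 2 parent=1 cost=6
3. q=(19,19) nearest=2 d=12 new=(10,10) → blocked by [8,12]×[9,13], reject
4. q=(12,13) nearest=2 d=6 new=(10,10) → blocked by [8,12]×[9,13], reject
5. q=(4,22) nearest=2 d=15 new=(4,10) → add node 3 parent=2 cost=9
6. q=(16,7) nearest=2 d=9 new=(10,7) → add node 4 parent=2 cost=9
7. q=(11,0) nearest=1 d=7 new=(7,1) → add node 5 parent=1 cost=6
8. q=(14,34) nearest=3 d=24 new=(7,13) → blocked by [6,9]×[13,16], reject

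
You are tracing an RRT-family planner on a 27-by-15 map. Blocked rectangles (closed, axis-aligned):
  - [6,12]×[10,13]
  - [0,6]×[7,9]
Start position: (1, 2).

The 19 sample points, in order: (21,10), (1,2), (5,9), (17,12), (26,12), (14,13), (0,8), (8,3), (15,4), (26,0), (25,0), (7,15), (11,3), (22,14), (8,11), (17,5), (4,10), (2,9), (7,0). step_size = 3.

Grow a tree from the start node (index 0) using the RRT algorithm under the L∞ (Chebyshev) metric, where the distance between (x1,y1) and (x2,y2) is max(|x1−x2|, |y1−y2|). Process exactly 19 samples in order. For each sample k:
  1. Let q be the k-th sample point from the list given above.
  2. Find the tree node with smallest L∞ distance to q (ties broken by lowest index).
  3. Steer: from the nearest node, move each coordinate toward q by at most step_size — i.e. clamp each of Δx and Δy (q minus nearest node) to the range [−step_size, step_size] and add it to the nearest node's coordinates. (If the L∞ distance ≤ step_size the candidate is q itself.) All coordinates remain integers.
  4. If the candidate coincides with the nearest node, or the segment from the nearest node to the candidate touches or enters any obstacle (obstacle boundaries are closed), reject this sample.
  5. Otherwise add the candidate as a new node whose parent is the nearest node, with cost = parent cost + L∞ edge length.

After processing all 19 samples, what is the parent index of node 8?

Parent of node 8: 7

1. q=(21,10) nearest=0 d=20 new=(4,5) → add node 1 parent=0 cost=3
2. q=(1,2) nearest=0 d=0 → coincident, reject
3. q=(5,9) nearest=1 d=4 new=(5,8) → blocked by [0,6]×[7,9], reject
4. q=(17,12) nearest=1 d=13 new=(7,8) → blocked by [0,6]×[7,9], reject
5. q=(26,12) nearest=1 d=22 new=(7,8) → blocked by [0,6]×[7,9], reject
6. q=(14,13) nearest=1 d=10 new=(7,8) → blocked by [0,6]×[7,9], reject
7. q=(0,8) nearest=1 d=4 new=(1,8) → blocked by [0,6]×[7,9], reject
8. q=(8,3) nearest=1 d=4 new=(7,3) → add node 2 parent=1 cost=6
9. q=(15,4) nearest=2 d=8 new=(10,4) → add node 3 parent=2 cost=9
10. q=(26,0) nearest=3 d=16 new=(13,1) → add node 4 parent=3 cost=12
11. q=(25,0) nearest=4 d=12 new=(16,0) → add node 5 parent=4 cost=15
12. q=(7,15) nearest=1 d=10 new=(7,8) → blocked by [0,6]×[7,9], reject
13. q=(11,3) nearest=3 d=1 new=(11,3) → add node 6 parent=3 cost=10
14. q=(22,14) nearest=6 d=11 new=(14,6) → add node 7 parent=6 cost=13
15. q=(8,11) nearest=1 d=6 new=(7,8) → blocked by [0,6]×[7,9], reject
16. q=(17,5) nearest=7 d=3 new=(17,5) → add node 8 parent=7 cost=16
17. q=(4,10) nearest=1 d=5 new=(4,8) → blocked by [0,6]×[7,9], reject
18. q=(2,9) nearest=1 d=4 new=(2,8) → blocked by [0,6]×[7,9], reject
19. q=(7,0) nearest=2 d=3 new=(7,0) → add node 9 parent=2 cost=9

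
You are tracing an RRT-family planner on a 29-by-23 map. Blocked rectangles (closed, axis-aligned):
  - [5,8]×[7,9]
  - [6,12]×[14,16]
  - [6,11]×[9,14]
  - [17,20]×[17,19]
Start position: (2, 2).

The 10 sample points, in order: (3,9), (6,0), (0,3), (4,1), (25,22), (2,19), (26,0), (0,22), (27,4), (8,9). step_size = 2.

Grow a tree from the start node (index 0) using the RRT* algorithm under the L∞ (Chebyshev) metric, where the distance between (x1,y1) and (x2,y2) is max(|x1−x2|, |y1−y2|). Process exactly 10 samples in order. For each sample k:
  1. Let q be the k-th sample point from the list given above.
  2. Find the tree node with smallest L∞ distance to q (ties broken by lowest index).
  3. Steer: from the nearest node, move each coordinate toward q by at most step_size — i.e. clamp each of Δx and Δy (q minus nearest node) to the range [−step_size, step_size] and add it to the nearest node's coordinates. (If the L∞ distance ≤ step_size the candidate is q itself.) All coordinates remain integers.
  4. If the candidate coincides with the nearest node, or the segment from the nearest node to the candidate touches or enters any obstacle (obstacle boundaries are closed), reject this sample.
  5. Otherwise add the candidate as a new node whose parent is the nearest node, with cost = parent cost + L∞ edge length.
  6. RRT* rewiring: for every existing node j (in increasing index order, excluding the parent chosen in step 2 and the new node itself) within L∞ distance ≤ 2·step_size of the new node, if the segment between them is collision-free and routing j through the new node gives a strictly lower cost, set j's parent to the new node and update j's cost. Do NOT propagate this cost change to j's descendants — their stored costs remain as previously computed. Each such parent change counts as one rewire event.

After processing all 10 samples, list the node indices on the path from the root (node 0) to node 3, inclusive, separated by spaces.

1. q=(3,9) nearest=0 d=7 new=(3,4) → add node 1 parent=0 cost=2
2. q=(6,0) nearest=0 d=4 new=(4,0) → add node 2 parent=0 cost=2
3. q=(0,3) nearest=0 d=2 new=(0,3) → add node 3 parent=0 cost=2
4. q=(4,1) nearest=2 d=1 new=(4,1) → add node 4 parent=2 cost=3
5. q=(25,22) nearest=4 d=21 new=(6,3) → add node 5 parent=4 cost=5
6. q=(2,19) nearest=1 d=15 new=(2,6) → add node 6 parent=1 cost=4
7. q=(26,0) nearest=5 d=20 new=(8,1) → add node 7 parent=5 cost=7
8. q=(0,22) nearest=6 d=16 new=(0,8) → add node 8 parent=6 cost=6
9. q=(27,4) nearest=7 d=19 new=(10,3) → add node 9 parent=7 cost=9
10. q=(8,9) nearest=1 d=5 new=(5,6) → add node 10 parent=1 cost=4

Path: 0 3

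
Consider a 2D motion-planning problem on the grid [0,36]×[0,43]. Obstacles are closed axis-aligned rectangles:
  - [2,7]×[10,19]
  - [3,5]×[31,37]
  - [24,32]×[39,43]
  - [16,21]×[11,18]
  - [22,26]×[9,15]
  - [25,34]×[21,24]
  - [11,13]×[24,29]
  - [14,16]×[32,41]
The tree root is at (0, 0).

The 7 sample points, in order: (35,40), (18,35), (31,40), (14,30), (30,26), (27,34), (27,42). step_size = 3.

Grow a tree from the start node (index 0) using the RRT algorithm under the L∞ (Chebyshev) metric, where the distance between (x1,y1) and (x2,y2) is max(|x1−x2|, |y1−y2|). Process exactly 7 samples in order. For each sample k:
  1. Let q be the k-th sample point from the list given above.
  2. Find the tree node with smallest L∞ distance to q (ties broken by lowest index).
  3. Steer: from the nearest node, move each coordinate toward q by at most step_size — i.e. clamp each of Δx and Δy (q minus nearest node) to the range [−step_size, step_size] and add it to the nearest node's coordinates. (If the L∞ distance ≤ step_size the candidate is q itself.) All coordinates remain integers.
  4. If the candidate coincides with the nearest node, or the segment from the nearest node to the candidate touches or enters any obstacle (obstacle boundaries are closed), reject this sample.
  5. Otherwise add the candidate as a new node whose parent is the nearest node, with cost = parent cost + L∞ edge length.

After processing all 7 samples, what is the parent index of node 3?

Parent of node 3: 2

1. q=(35,40) nearest=0 d=40 new=(3,3) → add node 1 parent=0 cost=3
2. q=(18,35) nearest=1 d=32 new=(6,6) → add node 2 parent=1 cost=6
3. q=(31,40) nearest=2 d=34 new=(9,9) → add node 3 parent=2 cost=9
4. q=(14,30) nearest=3 d=21 new=(12,12) → add node 4 parent=3 cost=12
5. q=(30,26) nearest=4 d=18 new=(15,15) → add node 5 parent=4 cost=15
6. q=(27,34) nearest=5 d=19 new=(18,18) → blocked by [16,21]×[11,18], reject
7. q=(27,42) nearest=5 d=27 new=(18,18) → blocked by [16,21]×[11,18], reject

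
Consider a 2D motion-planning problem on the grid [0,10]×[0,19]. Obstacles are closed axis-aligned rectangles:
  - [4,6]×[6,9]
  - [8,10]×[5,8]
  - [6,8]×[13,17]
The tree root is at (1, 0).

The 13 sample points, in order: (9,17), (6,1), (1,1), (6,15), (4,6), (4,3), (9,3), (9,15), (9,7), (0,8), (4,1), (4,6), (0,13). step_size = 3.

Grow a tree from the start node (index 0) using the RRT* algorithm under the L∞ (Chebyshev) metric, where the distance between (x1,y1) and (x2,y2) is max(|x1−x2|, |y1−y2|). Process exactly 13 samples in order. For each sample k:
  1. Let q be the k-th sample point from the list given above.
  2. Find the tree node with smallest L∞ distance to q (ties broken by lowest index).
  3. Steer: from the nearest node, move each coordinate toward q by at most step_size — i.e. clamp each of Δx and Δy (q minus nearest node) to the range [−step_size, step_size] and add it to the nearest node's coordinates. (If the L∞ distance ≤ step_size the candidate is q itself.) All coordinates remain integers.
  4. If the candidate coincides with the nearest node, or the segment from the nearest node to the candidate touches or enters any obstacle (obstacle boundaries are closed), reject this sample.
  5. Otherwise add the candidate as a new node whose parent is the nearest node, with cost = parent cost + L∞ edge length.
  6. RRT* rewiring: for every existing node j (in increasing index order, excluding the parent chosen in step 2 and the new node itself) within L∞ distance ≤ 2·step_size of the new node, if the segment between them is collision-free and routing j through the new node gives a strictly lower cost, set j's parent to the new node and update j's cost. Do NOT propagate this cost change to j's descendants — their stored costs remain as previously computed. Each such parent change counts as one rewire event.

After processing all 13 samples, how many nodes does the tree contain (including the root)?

1. q=(9,17) nearest=0 d=17 new=(4,3) → add node 1 parent=0 cost=3
2. q=(6,1) nearest=1 d=2 new=(6,1) → add node 2 parent=1 cost=5
3. q=(1,1) nearest=0 d=1 new=(1,1) → add node 3 parent=0 cost=1
4. q=(6,15) nearest=1 d=12 new=(6,6) → blocked by [4,6]×[6,9], reject
5. q=(4,6) nearest=1 d=3 new=(4,6) → blocked by [4,6]×[6,9], reject
6. q=(4,3) nearest=1 d=0 → coincident, reject
7. q=(9,3) nearest=2 d=3 new=(9,3) → add node 4 parent=2 cost=8
8. q=(9,15) nearest=1 d=12 new=(7,6) → add node 5 parent=1 cost=6
9. q=(9,7) nearest=5 d=2 new=(9,7) → blocked by [8,10]×[5,8], reject
10. q=(0,8) nearest=1 d=5 new=(1,6) → add node 6 parent=1 cost=6
11. q=(4,1) nearest=1 d=2 new=(4,1) → add node 7 parent=1 cost=5
12. q=(4,6) nearest=1 d=3 new=(4,6) → blocked by [4,6]×[6,9], reject
13. q=(0,13) nearest=5 d=7 new=(4,9) → blocked by [4,6]×[6,9], reject

Node count: 8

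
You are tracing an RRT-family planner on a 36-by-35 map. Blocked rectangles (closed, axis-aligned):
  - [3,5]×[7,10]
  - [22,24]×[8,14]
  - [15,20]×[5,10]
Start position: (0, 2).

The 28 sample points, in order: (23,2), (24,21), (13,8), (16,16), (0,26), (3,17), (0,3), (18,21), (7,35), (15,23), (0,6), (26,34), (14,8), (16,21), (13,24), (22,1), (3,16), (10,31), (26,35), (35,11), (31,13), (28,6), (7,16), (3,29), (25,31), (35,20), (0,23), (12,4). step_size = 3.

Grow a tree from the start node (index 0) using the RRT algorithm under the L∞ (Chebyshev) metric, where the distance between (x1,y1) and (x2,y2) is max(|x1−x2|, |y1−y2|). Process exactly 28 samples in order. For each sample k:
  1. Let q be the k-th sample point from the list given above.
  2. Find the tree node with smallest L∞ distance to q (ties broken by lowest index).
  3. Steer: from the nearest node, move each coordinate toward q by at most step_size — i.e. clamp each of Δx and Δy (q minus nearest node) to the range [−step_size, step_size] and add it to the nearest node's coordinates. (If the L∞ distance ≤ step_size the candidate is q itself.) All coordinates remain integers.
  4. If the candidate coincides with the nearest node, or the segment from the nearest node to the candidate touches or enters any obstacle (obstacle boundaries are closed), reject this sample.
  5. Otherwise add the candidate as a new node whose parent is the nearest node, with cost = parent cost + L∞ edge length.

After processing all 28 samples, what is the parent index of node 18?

1. q=(23,2) nearest=0 d=23 new=(3,2) → add node 1 parent=0 cost=3
2. q=(24,21) nearest=1 d=21 new=(6,5) → add node 2 parent=1 cost=6
3. q=(13,8) nearest=2 d=7 new=(9,8) → add node 3 parent=2 cost=9
4. q=(16,16) nearest=3 d=8 new=(12,11) → add node 4 parent=3 cost=12
5. q=(0,26) nearest=4 d=15 new=(9,14) → add node 5 parent=4 cost=15
6. q=(3,17) nearest=5 d=6 new=(6,17) → add node 6 parent=5 cost=18
7. q=(0,3) nearest=0 d=1 new=(0,3) → add node 7 parent=0 cost=1
8. q=(18,21) nearest=5 d=9 new=(12,17) → add node 8 parent=5 cost=18
9. q=(7,35) nearest=6 d=18 new=(7,20) → add node 9 parent=6 cost=21
10. q=(15,23) nearest=8 d=6 new=(15,20) → add node 10 parent=8 cost=21
11. q=(0,6) nearest=7 d=3 new=(0,6) → add node 11 parent=7 cost=4
12. q=(26,34) nearest=10 d=14 new=(18,23) → add node 12 parent=10 cost=24
13. q=(14,8) nearest=4 d=3 new=(14,8) → add node 13 parent=4 cost=15
14. q=(16,21) nearest=10 d=1 new=(16,21) → add node 14 parent=10 cost=22
15. q=(13,24) nearest=14 d=3 new=(13,24) → add node 15 parent=14 cost=25
16. q=(22,1) nearest=13 d=8 new=(17,5) → blocked by [15,20]×[5,10], reject
17. q=(3,16) nearest=6 d=3 new=(3,16) → add node 16 parent=6 cost=21
18. q=(10,31) nearest=15 d=7 new=(10,27) → add node 17 parent=15 cost=28
19. q=(26,35) nearest=12 d=12 new=(21,26) → add node 18 parent=12 cost=27
20. q=(35,11) nearest=18 d=15 new=(24,23) → add node 19 parent=18 cost=30
21. q=(31,13) nearest=19 d=10 new=(27,20) → add node 20 parent=19 cost=33
22. q=(28,6) nearest=10 d=14 new=(18,17) → add node 21 parent=10 cost=24
23. q=(7,16) nearest=6 d=1 new=(7,16) → add node 22 parent=6 cost=19
24. q=(3,29) nearest=17 d=7 new=(7,29) → add node 23 parent=17 cost=31
25. q=(25,31) nearest=18 d=5 new=(24,29) → add node 24 parent=18 cost=30
26. q=(35,20) nearest=20 d=8 new=(30,20) → add node 25 parent=20 cost=36
27. q=(0,23) nearest=6 d=6 new=(3,20) → add node 26 parent=6 cost=21
28. q=(12,4) nearest=3 d=4 new=(12,5) → add node 27 parent=3 cost=12

Parent of node 18: 12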